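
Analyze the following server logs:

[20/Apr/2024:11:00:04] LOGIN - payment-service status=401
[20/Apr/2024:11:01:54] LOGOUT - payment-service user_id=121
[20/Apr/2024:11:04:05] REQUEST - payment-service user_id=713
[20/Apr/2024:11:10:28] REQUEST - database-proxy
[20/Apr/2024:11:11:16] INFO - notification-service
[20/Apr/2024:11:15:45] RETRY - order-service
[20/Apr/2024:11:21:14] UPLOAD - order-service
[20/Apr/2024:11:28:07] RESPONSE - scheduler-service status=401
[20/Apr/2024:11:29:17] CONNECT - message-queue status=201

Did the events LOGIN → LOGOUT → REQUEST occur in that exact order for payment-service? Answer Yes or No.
Yes

To verify sequence order:

1. Find all events in sequence LOGIN → LOGOUT → REQUEST for payment-service
2. Extract their timestamps
3. Check if timestamps are in ascending order
4. Result: Yes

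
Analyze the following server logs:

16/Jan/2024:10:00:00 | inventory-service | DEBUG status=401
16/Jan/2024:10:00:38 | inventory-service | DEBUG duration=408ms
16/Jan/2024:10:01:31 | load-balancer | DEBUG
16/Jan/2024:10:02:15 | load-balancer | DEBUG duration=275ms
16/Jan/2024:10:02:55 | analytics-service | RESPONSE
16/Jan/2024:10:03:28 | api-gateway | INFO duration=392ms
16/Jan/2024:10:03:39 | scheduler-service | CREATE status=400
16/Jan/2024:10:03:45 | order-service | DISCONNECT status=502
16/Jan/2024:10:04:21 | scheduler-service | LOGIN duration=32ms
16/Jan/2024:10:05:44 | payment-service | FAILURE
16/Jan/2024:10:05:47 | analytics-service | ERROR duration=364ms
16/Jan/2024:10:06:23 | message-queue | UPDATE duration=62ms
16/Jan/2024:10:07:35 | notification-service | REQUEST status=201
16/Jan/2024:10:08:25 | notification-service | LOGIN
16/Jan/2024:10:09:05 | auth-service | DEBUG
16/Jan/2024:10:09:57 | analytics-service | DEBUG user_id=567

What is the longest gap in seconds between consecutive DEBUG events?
410

To find the longest gap:

1. Extract all DEBUG events in chronological order
2. Calculate time differences between consecutive events
3. Find the maximum difference
4. Longest gap: 410 seconds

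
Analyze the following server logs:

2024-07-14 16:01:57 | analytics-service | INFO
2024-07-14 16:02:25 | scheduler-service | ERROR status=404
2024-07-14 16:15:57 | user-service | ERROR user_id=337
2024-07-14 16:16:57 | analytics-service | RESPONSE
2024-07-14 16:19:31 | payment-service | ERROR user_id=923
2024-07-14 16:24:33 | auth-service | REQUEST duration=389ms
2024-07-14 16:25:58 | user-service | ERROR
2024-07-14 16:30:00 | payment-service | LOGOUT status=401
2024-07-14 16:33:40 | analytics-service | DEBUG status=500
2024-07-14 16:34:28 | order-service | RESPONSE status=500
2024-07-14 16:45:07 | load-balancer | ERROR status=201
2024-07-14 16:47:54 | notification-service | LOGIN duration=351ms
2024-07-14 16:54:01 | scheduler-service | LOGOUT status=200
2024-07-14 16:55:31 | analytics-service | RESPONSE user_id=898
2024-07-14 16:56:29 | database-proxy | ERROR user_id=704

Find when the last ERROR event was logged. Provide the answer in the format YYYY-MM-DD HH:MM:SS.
2024-07-14 16:56:29

To find the last event:

1. Filter for all ERROR events
2. Sort by timestamp
3. Select the last one
4. Timestamp: 2024-07-14 16:56:29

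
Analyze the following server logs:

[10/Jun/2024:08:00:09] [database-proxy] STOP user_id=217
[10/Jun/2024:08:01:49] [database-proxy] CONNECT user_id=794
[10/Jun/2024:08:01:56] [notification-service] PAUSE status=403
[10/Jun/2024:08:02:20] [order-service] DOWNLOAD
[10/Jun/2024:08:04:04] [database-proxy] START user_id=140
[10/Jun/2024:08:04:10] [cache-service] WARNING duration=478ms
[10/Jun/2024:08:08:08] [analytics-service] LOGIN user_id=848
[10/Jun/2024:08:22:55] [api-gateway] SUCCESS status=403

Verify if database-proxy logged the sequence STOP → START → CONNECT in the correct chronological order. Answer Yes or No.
No

To verify sequence order:

1. Find all events in sequence STOP → START → CONNECT for database-proxy
2. Extract their timestamps
3. Check if timestamps are in ascending order
4. Result: No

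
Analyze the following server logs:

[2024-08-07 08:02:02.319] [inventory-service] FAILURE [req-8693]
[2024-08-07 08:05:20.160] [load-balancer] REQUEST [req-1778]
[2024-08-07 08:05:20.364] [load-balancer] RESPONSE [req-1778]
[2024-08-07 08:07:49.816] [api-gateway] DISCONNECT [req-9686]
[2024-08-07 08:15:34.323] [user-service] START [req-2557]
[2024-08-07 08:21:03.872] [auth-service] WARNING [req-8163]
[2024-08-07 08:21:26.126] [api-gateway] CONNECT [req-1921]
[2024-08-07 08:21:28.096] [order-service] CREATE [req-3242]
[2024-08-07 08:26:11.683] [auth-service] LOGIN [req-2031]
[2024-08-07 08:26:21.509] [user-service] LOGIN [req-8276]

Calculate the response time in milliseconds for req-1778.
204

To calculate latency:

1. Find REQUEST with id req-1778: 2024-08-07 08:05:20.160
2. Find RESPONSE with id req-1778: 2024-08-07 08:05:20.364
3. Latency: 2024-08-07 08:05:20.364 - 2024-08-07 08:05:20.160 = 204ms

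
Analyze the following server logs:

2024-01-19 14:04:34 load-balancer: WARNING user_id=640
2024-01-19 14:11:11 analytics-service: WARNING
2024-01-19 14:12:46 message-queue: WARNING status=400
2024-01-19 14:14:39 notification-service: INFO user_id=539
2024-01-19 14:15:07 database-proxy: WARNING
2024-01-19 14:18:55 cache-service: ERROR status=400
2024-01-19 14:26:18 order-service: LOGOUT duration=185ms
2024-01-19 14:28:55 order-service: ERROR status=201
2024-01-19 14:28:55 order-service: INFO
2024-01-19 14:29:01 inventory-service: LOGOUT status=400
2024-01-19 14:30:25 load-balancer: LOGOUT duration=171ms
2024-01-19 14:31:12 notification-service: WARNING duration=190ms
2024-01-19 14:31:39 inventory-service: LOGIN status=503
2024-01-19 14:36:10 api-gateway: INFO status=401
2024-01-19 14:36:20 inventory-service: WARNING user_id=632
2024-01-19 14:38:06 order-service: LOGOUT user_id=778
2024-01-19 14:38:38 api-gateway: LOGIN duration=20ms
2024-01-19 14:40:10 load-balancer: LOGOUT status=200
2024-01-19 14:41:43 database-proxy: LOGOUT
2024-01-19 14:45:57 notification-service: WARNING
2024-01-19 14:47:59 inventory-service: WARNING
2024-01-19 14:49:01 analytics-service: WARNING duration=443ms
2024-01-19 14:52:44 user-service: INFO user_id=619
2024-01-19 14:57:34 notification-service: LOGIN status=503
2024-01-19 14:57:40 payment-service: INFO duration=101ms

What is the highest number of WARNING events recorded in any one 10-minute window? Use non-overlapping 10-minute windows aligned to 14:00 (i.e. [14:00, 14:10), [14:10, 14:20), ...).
3

To find the burst window:

1. Divide the log period into non-overlapping 10-minute windows starting at 14:00
2. Count WARNING events in each window
3. Find the window with maximum count
4. Maximum events in a window: 3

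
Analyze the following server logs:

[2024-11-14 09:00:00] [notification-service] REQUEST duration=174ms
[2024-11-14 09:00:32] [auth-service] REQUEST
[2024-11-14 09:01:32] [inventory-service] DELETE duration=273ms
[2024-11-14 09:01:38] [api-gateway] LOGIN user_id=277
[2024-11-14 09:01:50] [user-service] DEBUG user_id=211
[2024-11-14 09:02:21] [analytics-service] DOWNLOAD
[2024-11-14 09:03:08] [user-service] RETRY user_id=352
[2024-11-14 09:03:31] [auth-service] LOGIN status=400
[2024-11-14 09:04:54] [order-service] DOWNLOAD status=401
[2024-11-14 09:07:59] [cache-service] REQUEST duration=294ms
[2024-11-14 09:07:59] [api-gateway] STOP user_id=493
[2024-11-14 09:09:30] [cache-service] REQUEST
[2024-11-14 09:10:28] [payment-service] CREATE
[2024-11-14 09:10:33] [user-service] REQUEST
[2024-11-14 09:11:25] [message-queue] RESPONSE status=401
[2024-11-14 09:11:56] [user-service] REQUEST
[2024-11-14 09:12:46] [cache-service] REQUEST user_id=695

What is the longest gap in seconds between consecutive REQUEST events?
447

To find the longest gap:

1. Extract all REQUEST events in chronological order
2. Calculate time differences between consecutive events
3. Find the maximum difference
4. Longest gap: 447 seconds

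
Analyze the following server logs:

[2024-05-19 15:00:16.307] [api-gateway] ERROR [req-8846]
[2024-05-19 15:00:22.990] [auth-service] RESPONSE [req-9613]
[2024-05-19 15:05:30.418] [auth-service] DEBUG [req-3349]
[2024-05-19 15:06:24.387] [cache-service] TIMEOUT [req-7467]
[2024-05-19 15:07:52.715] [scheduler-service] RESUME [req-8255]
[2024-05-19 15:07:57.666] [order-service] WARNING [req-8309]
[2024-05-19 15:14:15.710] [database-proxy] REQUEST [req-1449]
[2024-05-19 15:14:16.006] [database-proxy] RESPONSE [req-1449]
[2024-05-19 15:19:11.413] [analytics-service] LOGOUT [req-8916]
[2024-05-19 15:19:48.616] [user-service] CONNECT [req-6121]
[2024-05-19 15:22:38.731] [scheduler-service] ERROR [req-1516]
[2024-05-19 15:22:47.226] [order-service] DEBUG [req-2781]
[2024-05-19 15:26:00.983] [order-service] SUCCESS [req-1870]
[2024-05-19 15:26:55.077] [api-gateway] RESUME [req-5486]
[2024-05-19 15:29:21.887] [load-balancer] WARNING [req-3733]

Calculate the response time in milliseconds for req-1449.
296

To calculate latency:

1. Find REQUEST with id req-1449: 2024-05-19 15:14:15.710
2. Find RESPONSE with id req-1449: 2024-05-19 15:14:16.006
3. Latency: 2024-05-19 15:14:16.006 - 2024-05-19 15:14:15.710 = 296ms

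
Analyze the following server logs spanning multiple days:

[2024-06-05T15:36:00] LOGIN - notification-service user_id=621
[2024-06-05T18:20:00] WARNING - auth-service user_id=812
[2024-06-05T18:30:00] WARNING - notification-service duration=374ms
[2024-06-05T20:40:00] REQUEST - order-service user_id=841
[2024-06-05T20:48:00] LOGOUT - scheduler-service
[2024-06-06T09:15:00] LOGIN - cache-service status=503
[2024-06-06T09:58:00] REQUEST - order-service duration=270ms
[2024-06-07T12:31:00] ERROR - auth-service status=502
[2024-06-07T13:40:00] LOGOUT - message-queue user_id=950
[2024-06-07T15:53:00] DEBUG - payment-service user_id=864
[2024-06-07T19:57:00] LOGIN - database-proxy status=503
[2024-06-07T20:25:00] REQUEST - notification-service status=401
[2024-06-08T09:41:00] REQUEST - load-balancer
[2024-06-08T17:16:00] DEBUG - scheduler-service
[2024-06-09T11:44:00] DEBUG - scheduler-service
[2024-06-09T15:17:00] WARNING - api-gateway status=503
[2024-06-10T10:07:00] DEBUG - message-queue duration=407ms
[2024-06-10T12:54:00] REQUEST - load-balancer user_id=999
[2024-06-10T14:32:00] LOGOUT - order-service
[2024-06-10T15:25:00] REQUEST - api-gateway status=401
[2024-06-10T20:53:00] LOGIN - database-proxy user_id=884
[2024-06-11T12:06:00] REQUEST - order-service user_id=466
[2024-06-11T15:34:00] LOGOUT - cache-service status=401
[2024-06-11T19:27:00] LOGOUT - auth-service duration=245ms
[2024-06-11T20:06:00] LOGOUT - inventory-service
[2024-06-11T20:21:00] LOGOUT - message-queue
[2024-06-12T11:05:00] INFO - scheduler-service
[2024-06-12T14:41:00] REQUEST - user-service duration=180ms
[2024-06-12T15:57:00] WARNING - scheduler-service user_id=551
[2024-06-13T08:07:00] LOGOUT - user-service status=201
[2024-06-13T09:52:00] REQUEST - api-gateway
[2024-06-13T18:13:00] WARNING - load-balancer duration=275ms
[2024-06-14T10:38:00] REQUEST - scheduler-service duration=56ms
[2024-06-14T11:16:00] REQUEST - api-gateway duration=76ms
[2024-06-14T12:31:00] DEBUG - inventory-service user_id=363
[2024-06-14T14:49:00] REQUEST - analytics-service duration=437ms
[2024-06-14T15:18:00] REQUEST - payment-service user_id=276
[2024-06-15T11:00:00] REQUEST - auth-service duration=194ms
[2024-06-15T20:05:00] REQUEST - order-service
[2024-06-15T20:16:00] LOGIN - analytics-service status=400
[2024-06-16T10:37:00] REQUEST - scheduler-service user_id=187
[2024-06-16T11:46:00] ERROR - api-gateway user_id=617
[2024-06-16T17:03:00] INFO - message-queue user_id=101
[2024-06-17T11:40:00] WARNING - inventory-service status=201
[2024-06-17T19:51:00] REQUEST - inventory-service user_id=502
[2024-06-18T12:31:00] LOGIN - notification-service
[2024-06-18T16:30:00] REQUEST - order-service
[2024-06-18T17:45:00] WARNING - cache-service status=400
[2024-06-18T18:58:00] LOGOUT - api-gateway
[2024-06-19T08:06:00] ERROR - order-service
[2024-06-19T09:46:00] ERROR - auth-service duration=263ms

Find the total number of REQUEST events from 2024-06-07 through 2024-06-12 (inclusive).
6

To filter by date range:

1. Date range: 2024-06-07 through 2024-06-12, both dates inclusive
2. Filter for REQUEST events whose date falls in this range
3. Count matching events: 6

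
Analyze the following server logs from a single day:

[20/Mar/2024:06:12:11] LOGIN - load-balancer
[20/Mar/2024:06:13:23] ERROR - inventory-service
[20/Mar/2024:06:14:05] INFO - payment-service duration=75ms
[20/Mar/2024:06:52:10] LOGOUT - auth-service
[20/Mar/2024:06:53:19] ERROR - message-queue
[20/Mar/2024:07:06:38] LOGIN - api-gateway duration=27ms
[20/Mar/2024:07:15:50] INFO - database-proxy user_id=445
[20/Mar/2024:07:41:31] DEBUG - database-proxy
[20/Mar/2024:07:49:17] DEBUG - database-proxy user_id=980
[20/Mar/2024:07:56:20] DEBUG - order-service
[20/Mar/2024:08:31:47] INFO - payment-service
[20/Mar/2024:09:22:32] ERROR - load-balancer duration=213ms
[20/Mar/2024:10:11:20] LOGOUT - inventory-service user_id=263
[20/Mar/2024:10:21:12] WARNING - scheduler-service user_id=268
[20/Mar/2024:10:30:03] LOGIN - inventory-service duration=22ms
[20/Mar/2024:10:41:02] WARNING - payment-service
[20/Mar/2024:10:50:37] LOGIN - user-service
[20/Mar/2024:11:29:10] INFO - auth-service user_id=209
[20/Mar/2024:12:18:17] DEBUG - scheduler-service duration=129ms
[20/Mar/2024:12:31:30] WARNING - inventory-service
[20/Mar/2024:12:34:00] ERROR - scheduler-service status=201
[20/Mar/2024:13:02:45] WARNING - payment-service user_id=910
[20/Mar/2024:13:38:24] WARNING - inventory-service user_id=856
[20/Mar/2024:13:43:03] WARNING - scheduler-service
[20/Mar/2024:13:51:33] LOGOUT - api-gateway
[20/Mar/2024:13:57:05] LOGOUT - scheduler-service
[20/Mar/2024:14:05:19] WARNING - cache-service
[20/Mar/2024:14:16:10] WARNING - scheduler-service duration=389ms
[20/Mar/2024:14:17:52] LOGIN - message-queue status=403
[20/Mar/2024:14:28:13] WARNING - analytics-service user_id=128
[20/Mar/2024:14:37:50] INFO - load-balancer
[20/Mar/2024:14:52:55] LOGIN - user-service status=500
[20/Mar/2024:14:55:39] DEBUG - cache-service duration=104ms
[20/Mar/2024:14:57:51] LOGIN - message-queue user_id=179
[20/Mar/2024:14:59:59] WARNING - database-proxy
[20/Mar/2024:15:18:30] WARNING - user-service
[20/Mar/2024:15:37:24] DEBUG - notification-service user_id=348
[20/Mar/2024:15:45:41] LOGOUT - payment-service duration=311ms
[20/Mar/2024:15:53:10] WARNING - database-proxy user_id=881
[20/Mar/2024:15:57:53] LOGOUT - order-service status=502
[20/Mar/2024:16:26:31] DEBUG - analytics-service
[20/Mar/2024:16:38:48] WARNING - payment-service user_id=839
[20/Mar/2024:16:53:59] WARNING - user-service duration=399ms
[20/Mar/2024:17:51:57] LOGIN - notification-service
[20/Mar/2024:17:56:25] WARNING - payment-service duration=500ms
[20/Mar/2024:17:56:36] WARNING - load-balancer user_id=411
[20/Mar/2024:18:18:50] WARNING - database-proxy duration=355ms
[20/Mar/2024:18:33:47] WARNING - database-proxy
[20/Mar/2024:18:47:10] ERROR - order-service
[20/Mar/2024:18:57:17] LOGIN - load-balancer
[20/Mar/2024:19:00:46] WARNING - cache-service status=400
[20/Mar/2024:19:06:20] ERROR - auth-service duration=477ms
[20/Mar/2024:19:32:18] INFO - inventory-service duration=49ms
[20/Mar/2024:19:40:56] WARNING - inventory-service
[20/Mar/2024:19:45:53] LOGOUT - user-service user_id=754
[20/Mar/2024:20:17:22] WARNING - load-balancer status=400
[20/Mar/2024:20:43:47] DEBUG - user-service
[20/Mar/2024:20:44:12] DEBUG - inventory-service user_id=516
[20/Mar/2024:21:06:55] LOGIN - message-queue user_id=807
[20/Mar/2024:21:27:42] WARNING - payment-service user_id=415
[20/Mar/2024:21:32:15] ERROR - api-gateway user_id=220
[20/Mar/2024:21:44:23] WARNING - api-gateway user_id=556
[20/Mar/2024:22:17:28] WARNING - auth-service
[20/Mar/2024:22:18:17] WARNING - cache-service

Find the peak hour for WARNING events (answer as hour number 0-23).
14

To find the peak hour:

1. Group all WARNING events by hour
2. Count events in each hour
3. Find hour with maximum count
4. Peak hour: 14 (with 4 events)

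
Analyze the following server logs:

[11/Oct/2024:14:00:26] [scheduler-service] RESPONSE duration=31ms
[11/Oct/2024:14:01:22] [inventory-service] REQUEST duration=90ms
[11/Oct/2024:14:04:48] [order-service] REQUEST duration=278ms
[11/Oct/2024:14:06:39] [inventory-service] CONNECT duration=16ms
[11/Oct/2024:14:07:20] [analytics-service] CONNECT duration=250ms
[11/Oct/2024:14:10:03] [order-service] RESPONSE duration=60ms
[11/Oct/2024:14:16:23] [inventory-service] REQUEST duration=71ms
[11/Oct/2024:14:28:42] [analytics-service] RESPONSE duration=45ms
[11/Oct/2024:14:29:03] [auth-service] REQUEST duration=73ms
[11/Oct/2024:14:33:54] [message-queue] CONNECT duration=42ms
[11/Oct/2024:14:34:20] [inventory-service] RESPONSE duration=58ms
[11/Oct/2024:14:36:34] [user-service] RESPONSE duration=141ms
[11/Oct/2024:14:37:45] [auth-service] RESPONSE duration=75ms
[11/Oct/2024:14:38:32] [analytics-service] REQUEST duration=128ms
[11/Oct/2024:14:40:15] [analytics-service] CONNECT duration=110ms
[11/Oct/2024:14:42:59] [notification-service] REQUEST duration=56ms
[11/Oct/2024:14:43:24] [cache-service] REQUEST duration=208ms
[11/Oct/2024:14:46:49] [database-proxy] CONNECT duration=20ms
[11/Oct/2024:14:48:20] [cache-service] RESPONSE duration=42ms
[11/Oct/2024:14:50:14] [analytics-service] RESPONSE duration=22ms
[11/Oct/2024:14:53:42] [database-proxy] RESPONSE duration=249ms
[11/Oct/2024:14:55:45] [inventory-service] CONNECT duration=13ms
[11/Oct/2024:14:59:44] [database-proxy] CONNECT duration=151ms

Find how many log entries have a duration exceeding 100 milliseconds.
8

To count timeouts:

1. Threshold: 100ms
2. Extract duration from each log entry
3. Count entries where duration > 100
4. Timeout count: 8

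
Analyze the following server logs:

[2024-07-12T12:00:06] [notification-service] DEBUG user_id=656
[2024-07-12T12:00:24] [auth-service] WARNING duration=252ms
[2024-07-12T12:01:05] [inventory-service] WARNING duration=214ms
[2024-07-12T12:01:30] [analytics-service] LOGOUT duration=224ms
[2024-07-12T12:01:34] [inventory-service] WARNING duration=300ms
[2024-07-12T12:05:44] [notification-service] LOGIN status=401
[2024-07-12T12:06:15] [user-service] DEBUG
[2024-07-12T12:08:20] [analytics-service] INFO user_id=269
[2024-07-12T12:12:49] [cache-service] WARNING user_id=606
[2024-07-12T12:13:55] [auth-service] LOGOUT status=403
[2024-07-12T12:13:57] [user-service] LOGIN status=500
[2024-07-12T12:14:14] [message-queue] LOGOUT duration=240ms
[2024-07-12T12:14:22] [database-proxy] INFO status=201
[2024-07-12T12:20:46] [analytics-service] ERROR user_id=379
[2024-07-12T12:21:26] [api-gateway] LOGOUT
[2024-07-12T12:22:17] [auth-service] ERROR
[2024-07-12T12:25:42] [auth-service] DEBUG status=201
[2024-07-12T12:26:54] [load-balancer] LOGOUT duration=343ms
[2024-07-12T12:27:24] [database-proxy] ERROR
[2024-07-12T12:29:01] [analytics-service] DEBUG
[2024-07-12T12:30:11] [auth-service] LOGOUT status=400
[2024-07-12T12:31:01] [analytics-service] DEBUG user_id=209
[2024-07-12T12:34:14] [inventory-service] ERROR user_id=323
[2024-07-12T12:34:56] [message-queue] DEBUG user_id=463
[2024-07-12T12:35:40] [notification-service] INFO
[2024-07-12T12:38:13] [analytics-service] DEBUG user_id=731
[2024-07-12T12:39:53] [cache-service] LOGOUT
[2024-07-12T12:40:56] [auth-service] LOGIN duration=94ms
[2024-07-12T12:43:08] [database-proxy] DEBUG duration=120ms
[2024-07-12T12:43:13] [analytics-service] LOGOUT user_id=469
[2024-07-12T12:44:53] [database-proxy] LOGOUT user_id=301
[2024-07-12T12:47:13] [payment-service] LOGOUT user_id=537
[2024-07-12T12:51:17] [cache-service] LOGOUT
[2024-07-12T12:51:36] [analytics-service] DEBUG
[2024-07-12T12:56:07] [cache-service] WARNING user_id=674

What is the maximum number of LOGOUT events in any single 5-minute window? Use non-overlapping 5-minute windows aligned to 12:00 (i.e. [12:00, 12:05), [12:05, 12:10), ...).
2

To find the burst window:

1. Divide the log period into non-overlapping 5-minute windows starting at 12:00
2. Count LOGOUT events in each window
3. Find the window with maximum count
4. Maximum events in a window: 2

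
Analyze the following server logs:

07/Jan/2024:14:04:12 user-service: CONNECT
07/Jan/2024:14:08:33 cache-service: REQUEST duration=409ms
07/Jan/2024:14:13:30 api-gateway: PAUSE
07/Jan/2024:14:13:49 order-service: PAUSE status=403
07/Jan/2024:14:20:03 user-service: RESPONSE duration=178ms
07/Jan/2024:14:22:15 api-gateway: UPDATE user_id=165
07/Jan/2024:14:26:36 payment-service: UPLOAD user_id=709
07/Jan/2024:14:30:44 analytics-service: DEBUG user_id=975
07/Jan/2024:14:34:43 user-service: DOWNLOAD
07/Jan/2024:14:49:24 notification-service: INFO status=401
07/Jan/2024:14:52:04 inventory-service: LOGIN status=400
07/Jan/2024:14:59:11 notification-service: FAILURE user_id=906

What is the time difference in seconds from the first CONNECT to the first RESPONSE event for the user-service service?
951

To find the time between events:

1. Locate the first CONNECT event for user-service: 07/Jan/2024:14:04:12
2. Locate the first RESPONSE event for user-service: 07/Jan/2024:14:20:03
3. Calculate the difference: 07/Jan/2024:14:20:03 - 07/Jan/2024:14:04:12 = 951 seconds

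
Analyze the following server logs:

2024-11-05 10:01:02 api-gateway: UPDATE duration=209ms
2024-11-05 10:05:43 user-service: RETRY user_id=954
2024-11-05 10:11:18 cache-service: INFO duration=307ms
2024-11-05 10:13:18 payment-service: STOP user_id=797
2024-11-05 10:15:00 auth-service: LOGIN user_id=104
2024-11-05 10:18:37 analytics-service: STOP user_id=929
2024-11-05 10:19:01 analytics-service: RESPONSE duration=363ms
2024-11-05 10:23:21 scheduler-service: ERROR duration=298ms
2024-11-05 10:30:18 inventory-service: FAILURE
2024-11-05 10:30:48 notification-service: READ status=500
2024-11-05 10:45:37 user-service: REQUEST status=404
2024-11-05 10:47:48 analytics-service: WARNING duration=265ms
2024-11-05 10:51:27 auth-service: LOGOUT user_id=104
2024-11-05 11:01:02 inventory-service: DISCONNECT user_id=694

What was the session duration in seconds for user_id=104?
2187

To calculate session duration:

1. Find LOGIN event for user_id=104: 2024-11-05 10:15:00
2. Find LOGOUT event for user_id=104: 2024-11-05 10:51:27
3. Session duration: 2024-11-05 10:51:27 - 2024-11-05 10:15:00 = 2187 seconds (36 minutes)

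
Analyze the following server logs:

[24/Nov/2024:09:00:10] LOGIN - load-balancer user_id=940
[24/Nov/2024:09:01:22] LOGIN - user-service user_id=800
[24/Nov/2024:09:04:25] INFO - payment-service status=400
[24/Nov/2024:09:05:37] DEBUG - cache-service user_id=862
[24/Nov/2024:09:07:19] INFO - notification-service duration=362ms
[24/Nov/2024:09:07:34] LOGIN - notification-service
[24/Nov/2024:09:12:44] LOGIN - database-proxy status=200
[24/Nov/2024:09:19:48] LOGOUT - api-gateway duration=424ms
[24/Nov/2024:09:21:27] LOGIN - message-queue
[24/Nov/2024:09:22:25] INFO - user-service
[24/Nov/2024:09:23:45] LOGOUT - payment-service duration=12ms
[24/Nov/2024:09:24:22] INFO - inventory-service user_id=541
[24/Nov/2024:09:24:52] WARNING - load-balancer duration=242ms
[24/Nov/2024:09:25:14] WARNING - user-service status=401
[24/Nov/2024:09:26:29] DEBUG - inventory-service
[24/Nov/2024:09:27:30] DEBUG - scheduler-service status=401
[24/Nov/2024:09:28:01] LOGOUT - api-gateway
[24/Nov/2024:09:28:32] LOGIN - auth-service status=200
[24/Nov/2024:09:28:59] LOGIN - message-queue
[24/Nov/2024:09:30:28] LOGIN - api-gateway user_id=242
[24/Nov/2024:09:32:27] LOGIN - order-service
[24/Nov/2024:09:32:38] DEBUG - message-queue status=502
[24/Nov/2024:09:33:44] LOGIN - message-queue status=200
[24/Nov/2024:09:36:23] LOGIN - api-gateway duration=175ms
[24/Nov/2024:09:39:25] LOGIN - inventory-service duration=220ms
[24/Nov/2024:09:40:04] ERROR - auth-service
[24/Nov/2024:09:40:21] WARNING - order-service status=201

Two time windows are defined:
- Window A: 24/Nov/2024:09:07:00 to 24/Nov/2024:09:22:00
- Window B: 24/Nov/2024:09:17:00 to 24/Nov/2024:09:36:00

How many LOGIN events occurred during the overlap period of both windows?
1

To find overlap events:

1. Window A: 24/Nov/2024:09:07:00 to 24/Nov/2024:09:22:00
2. Window B: 24/Nov/2024:09:17:00 to 24/Nov/2024:09:36:00
3. Overlap period: 24/Nov/2024:09:17:00 to 24/Nov/2024:09:22:00
4. Count LOGIN events in overlap: 1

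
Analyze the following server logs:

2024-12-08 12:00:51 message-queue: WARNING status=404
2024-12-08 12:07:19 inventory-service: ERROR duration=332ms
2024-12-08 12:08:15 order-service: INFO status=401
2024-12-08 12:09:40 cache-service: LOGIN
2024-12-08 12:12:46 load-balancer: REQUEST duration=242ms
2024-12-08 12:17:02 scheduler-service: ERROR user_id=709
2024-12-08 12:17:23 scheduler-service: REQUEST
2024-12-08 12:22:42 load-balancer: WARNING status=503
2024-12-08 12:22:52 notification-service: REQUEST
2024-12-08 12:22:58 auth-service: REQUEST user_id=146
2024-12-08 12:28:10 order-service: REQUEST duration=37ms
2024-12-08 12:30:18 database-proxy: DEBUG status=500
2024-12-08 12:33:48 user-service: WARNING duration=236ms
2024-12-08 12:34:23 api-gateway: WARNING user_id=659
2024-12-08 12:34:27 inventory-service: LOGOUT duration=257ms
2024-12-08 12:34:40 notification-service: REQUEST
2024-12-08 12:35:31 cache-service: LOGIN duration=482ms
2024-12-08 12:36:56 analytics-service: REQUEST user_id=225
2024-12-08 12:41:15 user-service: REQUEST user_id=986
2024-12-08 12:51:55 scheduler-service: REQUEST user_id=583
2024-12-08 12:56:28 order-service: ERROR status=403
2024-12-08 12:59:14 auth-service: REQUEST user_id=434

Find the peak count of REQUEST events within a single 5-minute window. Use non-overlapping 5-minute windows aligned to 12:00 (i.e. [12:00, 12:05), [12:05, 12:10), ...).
2

To find the burst window:

1. Divide the log period into non-overlapping 5-minute windows starting at 12:00
2. Count REQUEST events in each window
3. Find the window with maximum count
4. Maximum events in a window: 2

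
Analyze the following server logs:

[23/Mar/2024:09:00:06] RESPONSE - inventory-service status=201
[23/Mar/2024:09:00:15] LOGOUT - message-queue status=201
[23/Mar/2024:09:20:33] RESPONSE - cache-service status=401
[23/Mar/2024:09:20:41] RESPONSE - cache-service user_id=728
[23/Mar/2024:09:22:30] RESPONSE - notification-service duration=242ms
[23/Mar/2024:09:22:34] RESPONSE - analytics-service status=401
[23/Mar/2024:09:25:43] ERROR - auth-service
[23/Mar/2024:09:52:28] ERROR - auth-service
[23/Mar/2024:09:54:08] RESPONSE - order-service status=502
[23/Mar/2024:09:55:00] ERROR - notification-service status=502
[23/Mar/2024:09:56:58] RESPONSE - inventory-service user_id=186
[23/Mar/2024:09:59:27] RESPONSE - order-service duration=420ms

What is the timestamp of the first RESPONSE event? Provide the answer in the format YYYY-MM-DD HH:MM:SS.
2024-03-23 09:00:06

To find the first event:

1. Filter for all RESPONSE events
2. Sort by timestamp
3. Select the first one
4. Timestamp: 2024-03-23 09:00:06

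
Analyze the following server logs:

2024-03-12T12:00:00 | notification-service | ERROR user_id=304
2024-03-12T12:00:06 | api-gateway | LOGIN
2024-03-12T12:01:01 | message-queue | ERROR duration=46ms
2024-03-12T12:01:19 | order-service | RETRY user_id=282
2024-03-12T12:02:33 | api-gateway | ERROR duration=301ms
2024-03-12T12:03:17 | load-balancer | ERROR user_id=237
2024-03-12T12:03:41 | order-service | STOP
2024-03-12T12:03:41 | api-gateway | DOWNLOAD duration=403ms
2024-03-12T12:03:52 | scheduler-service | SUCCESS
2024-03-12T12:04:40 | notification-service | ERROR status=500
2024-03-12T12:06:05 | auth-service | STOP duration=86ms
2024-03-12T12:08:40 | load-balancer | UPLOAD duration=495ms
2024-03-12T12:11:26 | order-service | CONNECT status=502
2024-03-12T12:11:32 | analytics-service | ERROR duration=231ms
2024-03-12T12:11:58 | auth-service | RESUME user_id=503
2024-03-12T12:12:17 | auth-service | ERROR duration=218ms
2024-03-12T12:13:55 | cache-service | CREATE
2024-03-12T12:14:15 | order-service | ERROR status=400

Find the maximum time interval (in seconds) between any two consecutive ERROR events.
412

To find the longest gap:

1. Extract all ERROR events in chronological order
2. Calculate time differences between consecutive events
3. Find the maximum difference
4. Longest gap: 412 seconds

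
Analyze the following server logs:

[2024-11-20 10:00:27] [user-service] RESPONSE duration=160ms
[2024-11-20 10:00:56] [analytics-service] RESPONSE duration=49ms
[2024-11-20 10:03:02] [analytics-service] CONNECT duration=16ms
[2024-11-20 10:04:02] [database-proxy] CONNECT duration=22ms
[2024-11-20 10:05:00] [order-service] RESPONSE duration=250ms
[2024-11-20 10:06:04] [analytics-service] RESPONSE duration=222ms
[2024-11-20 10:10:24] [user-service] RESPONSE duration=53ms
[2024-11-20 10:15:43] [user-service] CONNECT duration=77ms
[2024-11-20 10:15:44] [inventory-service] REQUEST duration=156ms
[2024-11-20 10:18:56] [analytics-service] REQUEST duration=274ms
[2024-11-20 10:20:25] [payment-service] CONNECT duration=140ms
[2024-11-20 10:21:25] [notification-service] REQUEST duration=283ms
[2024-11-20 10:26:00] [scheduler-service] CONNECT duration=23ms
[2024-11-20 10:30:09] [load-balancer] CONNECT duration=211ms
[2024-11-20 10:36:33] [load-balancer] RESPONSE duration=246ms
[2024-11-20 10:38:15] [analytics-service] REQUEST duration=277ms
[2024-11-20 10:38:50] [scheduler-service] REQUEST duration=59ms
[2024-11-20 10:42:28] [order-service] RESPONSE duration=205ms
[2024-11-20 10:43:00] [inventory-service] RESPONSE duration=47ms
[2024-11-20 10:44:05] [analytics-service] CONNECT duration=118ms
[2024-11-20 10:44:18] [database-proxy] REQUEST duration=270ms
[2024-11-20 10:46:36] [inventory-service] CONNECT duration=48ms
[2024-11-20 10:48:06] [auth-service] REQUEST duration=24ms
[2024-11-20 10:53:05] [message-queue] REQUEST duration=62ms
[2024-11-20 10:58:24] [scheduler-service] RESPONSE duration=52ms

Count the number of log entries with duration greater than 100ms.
13

To count timeouts:

1. Threshold: 100ms
2. Extract duration from each log entry
3. Count entries where duration > 100
4. Timeout count: 13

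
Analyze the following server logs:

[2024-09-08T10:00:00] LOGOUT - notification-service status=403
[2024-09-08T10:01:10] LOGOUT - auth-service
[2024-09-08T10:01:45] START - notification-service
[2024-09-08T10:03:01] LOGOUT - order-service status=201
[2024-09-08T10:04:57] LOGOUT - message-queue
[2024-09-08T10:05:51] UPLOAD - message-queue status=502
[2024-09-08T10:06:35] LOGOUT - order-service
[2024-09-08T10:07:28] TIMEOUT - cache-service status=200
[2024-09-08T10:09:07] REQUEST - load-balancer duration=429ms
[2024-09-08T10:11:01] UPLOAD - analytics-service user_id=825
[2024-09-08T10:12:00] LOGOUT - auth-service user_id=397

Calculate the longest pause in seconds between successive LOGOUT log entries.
325

To find the longest gap:

1. Extract all LOGOUT events in chronological order
2. Calculate time differences between consecutive events
3. Find the maximum difference
4. Longest gap: 325 seconds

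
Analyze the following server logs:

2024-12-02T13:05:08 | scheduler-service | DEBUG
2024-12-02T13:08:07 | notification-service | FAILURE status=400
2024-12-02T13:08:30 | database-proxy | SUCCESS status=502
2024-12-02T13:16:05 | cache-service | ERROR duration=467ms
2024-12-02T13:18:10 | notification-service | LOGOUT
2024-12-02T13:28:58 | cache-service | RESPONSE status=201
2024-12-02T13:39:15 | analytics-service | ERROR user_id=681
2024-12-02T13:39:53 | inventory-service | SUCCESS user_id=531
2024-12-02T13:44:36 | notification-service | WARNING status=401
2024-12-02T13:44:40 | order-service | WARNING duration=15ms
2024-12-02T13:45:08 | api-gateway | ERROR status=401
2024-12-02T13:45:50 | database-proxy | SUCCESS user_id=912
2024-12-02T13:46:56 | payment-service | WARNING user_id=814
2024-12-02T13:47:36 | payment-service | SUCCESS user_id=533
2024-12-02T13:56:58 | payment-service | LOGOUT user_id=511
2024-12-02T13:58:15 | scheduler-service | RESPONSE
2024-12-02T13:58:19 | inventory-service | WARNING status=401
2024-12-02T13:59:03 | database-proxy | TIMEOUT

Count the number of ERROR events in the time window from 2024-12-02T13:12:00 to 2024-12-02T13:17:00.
1

To count events in the time window:

1. Window boundaries: 2024-12-02T13:12:00 to 2024-12-02T13:17:00
2. Filter for ERROR events within this window
3. Count matching events: 1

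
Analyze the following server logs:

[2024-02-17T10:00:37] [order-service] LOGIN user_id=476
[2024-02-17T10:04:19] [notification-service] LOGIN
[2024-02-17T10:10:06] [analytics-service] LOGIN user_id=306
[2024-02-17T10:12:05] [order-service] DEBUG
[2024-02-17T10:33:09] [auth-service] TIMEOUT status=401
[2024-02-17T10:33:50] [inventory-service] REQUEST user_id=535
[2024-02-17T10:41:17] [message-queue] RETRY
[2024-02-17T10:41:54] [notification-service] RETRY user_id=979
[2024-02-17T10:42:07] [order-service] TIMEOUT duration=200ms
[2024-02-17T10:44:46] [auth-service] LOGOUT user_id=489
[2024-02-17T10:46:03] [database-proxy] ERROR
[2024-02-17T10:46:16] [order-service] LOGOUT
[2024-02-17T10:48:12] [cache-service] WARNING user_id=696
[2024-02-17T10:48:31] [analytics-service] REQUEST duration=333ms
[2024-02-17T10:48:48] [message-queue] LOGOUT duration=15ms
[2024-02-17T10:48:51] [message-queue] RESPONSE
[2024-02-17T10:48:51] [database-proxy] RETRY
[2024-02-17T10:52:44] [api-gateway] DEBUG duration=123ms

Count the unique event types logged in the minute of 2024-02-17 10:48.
5

To count unique event types:

1. Filter events in the minute starting at 2024-02-17 10:48
2. Extract event types from matching entries
3. Count unique types: 5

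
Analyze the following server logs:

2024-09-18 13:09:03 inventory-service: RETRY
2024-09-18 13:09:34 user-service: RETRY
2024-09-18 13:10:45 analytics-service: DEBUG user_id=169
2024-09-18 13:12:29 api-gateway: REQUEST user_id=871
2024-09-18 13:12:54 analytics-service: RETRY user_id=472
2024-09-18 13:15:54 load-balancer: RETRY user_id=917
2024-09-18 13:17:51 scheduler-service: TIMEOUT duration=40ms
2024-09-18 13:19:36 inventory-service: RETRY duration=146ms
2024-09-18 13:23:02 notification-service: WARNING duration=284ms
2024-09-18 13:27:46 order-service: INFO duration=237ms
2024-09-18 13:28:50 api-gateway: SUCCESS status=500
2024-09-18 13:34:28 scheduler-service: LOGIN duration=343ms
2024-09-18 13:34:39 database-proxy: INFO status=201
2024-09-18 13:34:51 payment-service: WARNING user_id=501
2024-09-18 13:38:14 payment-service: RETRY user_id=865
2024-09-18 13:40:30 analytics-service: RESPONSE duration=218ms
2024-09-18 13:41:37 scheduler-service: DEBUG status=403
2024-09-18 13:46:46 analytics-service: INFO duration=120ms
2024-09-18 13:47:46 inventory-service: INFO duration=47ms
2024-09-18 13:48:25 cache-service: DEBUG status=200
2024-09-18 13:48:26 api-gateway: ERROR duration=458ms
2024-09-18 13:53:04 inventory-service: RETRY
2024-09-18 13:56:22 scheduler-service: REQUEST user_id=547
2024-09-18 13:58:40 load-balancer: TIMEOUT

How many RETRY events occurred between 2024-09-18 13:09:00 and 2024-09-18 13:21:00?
5

To count events in the time window:

1. Window boundaries: 2024-09-18 13:09:00 to 2024-09-18 13:21:00
2. Filter for RETRY events within this window
3. Count matching events: 5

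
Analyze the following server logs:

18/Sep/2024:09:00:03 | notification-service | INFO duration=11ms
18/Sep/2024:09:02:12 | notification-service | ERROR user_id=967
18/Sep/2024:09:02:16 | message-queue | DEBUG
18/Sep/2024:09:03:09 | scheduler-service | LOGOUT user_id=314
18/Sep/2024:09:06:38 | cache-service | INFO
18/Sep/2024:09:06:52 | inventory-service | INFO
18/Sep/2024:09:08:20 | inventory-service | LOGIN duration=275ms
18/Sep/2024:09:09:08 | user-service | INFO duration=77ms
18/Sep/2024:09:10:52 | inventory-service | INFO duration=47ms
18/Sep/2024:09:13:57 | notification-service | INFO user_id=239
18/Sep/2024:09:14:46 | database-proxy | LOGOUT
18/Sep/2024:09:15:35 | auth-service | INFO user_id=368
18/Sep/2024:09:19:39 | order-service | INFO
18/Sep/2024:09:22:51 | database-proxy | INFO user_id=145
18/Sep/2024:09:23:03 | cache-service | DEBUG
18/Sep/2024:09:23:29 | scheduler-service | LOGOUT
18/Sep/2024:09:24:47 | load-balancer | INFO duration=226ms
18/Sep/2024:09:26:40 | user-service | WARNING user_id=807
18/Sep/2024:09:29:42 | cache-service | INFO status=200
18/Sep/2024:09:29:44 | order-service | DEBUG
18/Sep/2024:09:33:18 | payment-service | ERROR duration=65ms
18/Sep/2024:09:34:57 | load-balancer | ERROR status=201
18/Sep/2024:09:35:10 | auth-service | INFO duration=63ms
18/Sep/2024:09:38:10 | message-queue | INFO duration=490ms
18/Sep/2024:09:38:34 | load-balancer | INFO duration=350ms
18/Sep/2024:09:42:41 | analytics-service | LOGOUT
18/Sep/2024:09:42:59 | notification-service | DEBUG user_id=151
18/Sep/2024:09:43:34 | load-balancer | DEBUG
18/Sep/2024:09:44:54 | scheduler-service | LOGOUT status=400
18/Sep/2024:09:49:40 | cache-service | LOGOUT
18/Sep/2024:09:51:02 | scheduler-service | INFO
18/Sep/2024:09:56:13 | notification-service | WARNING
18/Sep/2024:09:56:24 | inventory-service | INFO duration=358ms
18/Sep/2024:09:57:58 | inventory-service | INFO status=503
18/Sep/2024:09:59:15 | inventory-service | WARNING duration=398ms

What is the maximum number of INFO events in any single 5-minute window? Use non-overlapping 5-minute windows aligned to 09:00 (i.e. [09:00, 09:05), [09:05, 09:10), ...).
3

To find the burst window:

1. Divide the log period into non-overlapping 5-minute windows starting at 09:00
2. Count INFO events in each window
3. Find the window with maximum count
4. Maximum events in a window: 3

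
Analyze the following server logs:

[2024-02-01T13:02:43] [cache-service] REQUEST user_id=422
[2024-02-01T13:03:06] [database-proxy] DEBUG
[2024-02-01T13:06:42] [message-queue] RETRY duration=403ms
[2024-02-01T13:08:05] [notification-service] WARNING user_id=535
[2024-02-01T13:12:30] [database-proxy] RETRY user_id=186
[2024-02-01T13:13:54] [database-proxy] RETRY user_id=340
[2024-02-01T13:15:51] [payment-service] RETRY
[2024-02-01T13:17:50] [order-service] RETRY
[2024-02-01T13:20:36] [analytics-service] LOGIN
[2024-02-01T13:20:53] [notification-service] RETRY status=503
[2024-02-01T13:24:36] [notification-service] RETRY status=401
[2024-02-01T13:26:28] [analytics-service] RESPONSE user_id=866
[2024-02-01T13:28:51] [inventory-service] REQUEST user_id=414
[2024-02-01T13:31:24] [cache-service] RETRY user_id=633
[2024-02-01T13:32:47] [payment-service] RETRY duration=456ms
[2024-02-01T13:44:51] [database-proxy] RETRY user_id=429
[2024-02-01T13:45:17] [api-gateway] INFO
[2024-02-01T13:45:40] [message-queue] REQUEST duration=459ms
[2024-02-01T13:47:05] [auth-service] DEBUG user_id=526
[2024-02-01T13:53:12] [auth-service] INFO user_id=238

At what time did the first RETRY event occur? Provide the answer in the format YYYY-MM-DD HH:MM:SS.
2024-02-01 13:06:42

To find the first event:

1. Filter for all RETRY events
2. Sort by timestamp
3. Select the first one
4. Timestamp: 2024-02-01 13:06:42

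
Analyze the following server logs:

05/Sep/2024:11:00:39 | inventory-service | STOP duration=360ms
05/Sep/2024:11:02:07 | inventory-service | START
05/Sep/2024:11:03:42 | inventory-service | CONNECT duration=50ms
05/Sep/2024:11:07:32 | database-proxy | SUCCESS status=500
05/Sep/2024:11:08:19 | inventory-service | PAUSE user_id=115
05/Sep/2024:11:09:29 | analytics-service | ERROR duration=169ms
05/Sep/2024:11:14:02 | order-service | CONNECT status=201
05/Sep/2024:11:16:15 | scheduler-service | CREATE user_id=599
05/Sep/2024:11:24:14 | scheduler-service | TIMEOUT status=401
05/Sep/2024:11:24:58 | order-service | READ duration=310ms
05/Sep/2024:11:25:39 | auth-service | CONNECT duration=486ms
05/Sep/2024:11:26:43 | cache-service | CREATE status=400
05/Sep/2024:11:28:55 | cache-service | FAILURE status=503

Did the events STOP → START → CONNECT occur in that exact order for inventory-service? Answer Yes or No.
Yes

To verify sequence order:

1. Find all events in sequence STOP → START → CONNECT for inventory-service
2. Extract their timestamps
3. Check if timestamps are in ascending order
4. Result: Yes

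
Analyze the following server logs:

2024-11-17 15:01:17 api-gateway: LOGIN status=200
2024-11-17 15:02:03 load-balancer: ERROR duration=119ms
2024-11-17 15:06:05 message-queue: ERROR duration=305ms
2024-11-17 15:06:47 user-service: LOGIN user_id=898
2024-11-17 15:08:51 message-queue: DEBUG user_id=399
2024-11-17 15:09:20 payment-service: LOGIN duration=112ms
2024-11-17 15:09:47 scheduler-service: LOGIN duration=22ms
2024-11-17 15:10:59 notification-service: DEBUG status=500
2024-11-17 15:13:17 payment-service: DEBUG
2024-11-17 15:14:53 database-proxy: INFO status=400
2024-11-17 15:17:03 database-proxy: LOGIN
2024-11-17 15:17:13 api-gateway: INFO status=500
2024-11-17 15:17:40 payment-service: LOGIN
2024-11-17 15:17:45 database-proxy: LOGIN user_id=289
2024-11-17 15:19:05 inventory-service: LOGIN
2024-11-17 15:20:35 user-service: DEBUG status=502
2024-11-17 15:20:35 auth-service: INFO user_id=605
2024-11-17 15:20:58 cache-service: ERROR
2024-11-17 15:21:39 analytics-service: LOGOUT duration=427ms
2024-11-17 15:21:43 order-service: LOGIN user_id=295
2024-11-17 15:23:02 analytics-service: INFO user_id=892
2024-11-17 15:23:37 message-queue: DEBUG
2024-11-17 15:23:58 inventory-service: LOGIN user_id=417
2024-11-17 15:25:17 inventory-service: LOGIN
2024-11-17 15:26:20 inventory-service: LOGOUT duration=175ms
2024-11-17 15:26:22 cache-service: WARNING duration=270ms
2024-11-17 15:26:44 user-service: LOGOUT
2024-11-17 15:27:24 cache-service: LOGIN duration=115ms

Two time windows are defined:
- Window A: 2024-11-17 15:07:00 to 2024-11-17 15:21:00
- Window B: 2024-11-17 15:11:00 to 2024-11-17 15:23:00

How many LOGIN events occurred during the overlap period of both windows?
4

To find overlap events:

1. Window A: 2024-11-17 15:07:00 to 2024-11-17 15:21:00
2. Window B: 2024-11-17 15:11:00 to 2024-11-17 15:23:00
3. Overlap period: 2024-11-17 15:11:00 to 2024-11-17 15:21:00
4. Count LOGIN events in overlap: 4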